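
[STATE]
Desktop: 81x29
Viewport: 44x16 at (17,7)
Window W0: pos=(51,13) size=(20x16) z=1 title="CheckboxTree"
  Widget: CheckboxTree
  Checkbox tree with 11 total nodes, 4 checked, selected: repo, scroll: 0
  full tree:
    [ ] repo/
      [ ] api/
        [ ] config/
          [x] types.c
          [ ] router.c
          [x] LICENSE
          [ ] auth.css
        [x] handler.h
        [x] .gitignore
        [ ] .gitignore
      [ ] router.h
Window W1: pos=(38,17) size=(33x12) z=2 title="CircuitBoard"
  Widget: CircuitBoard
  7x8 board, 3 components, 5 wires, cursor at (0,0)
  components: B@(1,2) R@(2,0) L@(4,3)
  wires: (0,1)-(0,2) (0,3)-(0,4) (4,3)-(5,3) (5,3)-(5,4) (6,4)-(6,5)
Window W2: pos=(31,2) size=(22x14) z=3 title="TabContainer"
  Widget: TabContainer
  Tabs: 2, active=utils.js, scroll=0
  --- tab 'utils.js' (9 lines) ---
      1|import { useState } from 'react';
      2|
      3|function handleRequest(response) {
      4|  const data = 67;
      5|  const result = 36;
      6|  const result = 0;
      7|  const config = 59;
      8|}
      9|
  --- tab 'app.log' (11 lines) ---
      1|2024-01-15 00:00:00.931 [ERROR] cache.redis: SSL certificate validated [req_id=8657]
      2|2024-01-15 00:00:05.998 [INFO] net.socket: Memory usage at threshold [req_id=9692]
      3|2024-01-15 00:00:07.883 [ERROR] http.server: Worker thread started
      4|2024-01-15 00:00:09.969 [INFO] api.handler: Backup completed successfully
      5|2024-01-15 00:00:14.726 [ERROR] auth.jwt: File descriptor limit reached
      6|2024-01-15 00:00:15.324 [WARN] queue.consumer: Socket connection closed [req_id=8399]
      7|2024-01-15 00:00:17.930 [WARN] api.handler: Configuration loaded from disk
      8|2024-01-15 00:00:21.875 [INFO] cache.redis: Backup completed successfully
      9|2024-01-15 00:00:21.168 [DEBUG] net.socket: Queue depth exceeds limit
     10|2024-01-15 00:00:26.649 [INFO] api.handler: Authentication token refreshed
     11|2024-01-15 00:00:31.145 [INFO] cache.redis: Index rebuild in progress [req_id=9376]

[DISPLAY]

              ┃import { useState } ┃        
              ┃                    ┃        
              ┃function handleReque┃        
              ┃  const data = 67;  ┃        
              ┃  const result = 36;┃        
              ┃  const result = 0; ┃        
              ┃  const config = 59;┃━━━━━━━━
              ┃}                   ┃Checkbox
              ┗━━━━━━━━━━━━━━━━━━━━┛────────
                                  ┃>[-] repo
                     ┏━━━━━━━━━━━━━━━━━━━━━━
                     ┃ CircuitBoard         
                     ┠──────────────────────
                     ┃   0 1 2 3 4 5 6      
                     ┃0  [.]  · ─ ·   · ─ · 
                     ┃                      


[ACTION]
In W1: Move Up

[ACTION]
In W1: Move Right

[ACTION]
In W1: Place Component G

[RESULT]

              ┃import { useState } ┃        
              ┃                    ┃        
              ┃function handleReque┃        
              ┃  const data = 67;  ┃        
              ┃  const result = 36;┃        
              ┃  const result = 0; ┃        
              ┃  const config = 59;┃━━━━━━━━
              ┃}                   ┃Checkbox
              ┗━━━━━━━━━━━━━━━━━━━━┛────────
                                  ┃>[-] repo
                     ┏━━━━━━━━━━━━━━━━━━━━━━
                     ┃ CircuitBoard         
                     ┠──────────────────────
                     ┃   0 1 2 3 4 5 6      
                     ┃0      [G]─ ·   · ─ · 
                     ┃                      


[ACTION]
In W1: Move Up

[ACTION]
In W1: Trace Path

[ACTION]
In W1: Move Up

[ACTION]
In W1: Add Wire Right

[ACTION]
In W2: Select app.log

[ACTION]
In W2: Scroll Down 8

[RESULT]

              ┃2024-01-15 00:00:21.┃        
              ┃2024-01-15 00:00:26.┃        
              ┃2024-01-15 00:00:31.┃        
              ┃                    ┃        
              ┃                    ┃        
              ┃                    ┃        
              ┃                    ┃━━━━━━━━
              ┃                    ┃Checkbox
              ┗━━━━━━━━━━━━━━━━━━━━┛────────
                                  ┃>[-] repo
                     ┏━━━━━━━━━━━━━━━━━━━━━━
                     ┃ CircuitBoard         
                     ┠──────────────────────
                     ┃   0 1 2 3 4 5 6      
                     ┃0      [G]─ ·   · ─ · 
                     ┃                      


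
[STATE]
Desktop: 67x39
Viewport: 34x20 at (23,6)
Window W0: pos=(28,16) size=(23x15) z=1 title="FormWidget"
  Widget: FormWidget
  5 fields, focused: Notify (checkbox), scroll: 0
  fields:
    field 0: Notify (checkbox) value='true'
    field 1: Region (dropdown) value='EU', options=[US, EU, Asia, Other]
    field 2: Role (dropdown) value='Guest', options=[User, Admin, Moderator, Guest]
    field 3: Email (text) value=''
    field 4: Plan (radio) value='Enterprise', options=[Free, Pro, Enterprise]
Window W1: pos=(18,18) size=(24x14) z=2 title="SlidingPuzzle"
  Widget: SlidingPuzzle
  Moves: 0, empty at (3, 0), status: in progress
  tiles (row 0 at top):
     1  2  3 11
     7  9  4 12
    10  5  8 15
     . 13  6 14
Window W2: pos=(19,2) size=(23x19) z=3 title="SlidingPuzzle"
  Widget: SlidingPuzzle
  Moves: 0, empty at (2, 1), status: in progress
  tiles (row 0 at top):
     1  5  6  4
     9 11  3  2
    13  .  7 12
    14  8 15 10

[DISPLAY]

1 │  5 │  6 │  4 │┃               
──┼────┼────┼────┤┃               
9 │ 11 │  3 │  2 │┃               
──┼────┼────┼────┤┃               
3 │    │  7 │ 12 │┃               
──┼────┼────┼────┤┃               
4 │  8 │ 15 │ 10 │┃               
──┴────┴────┴────┘┃               
es: 0             ┃               
                  ┃               
                  ┃━━━━━━━━┓      
                  ┃        ┃      
                  ┃────────┨      
                  ┃ [x]    ┃      
━━━━━━━━━━━━━━━━━━┛ [EU  ▼]┃      
─┬────┬────┬────┐ ┃ [Gues▼]┃      
 │  2 │  3 │ 11 │ ┃ [     ]┃      
─┼────┼────┼────┤ ┃ ( ) Fre┃      
 │  9 │  4 │ 12 │ ┃        ┃      
─┼────┼────┼────┤ ┃        ┃      


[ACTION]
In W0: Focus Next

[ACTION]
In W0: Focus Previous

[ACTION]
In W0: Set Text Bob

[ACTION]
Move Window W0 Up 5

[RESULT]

1 │  5 │  6 │  4 │┃               
──┼────┼────┼────┤┃               
9 │ 11 │  3 │  2 │┃               
──┼────┼────┼────┤┃               
3 │    │  7 │ 12 │┃               
──┼────┼────┼────┤┃━━━━━━━━┓      
4 │  8 │ 15 │ 10 │┃        ┃      
──┴────┴────┴────┘┃────────┨      
es: 0             ┃ [x]    ┃      
                  ┃ [EU  ▼]┃      
                  ┃ [Gues▼]┃      
                  ┃ [     ]┃      
                  ┃ ( ) Fre┃      
                  ┃        ┃      
━━━━━━━━━━━━━━━━━━┛        ┃      
─┬────┬────┬────┐ ┃        ┃      
 │  2 │  3 │ 11 │ ┃        ┃      
─┼────┼────┼────┤ ┃        ┃      
 │  9 │  4 │ 12 │ ┃        ┃      
─┼────┼────┼────┤ ┃━━━━━━━━┛      


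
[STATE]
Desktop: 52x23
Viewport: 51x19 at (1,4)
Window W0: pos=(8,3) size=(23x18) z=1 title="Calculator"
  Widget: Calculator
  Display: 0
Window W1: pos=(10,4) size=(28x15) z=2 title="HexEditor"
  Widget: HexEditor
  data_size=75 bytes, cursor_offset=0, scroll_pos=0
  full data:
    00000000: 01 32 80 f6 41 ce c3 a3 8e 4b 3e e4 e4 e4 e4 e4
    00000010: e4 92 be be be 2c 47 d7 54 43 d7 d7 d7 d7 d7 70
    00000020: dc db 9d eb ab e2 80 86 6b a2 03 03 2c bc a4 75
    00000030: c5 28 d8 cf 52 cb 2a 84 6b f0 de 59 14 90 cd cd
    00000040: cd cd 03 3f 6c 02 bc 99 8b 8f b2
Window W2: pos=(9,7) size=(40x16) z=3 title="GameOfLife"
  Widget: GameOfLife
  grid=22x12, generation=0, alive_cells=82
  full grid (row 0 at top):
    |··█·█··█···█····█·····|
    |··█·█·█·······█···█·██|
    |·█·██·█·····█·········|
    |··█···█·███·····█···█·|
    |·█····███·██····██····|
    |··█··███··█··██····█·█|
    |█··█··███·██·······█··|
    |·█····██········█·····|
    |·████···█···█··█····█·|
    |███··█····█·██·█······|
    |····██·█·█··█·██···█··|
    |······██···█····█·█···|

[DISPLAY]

       ┃ ┏━━━━━━━━━━━━━━━━━━━━━━━━━━┓              
       ┠─┃ HexEditor                ┃              
       ┃ ┠──────────────────────────┨              
       ┃┏━━━━━━━━━━━━━━━━━━━━━━━━━━━━━━━━━━━━━━┓   
       ┃┃ GameOfLife                           ┃   
       ┃┠──────────────────────────────────────┨   
       ┃┃Gen: 0                                ┃   
       ┃┃··█·█··█···█····█·····                ┃   
       ┃┃··█·█·█·······█···█·██                ┃   
       ┃┃·█·██·█·····█·········                ┃   
       ┃┃··█···█·███·····█···█·                ┃   
       ┃┃·█····███·██····██····                ┃   
       ┃┃··█··███··█··██····█·█                ┃   
       ┃┃█··█··███·██·······█··                ┃   
       ┃┃·█····██········█·····                ┃   
       ┃┃·████···█···█··█····█·                ┃   
       ┗┃███··█····█·██·█······                ┃   
        ┃····██·█·█··█·██···█··                ┃   
        ┗━━━━━━━━━━━━━━━━━━━━━━━━━━━━━━━━━━━━━━┛   


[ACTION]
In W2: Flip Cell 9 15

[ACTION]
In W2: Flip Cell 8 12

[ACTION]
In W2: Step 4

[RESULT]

       ┃ ┏━━━━━━━━━━━━━━━━━━━━━━━━━━┓              
       ┠─┃ HexEditor                ┃              
       ┃ ┠──────────────────────────┨              
       ┃┏━━━━━━━━━━━━━━━━━━━━━━━━━━━━━━━━━━━━━━┓   
       ┃┃ GameOfLife                           ┃   
       ┃┠──────────────────────────────────────┨   
       ┃┃Gen: 4                                ┃   
       ┃┃·█···███··············                ┃   
       ┃┃·█····████············                ┃   
       ┃┃█·····██··█······█····                ┃   
       ┃┃····████···█····██··██                ┃   
       ┃┃███···█····█···█······                ┃   
       ┃┃·····█·█···██···█···██                ┃   
       ┃┃█····█··██············                ┃   
       ┃┃····█·······█·········                ┃   
       ┃┃█···········██·█······                ┃   
       ┗┃·██··█········███·····                ┃   
        ┃··█··············█····                ┃   
        ┗━━━━━━━━━━━━━━━━━━━━━━━━━━━━━━━━━━━━━━┛   


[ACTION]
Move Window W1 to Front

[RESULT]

       ┃ ┏━━━━━━━━━━━━━━━━━━━━━━━━━━┓              
       ┠─┃ HexEditor                ┃              
       ┃ ┠──────────────────────────┨              
       ┃┏┃00000000  01 32 80 f6 41 c┃━━━━━━━━━━┓   
       ┃┃┃00000010  e4 92 be be be 2┃          ┃   
       ┃┠┃00000020  dc db 9d eb ab e┃──────────┨   
       ┃┃┃00000030  c5 28 d8 cf 52 c┃          ┃   
       ┃┃┃00000040  cd cd 03 3f 6c 0┃          ┃   
       ┃┃┃                          ┃          ┃   
       ┃┃┃                          ┃          ┃   
       ┃┃┃                          ┃          ┃   
       ┃┃┃                          ┃          ┃   
       ┃┃┃                          ┃          ┃   
       ┃┃┃                          ┃          ┃   
       ┃┃┗━━━━━━━━━━━━━━━━━━━━━━━━━━┛          ┃   
       ┃┃█···········██·█······                ┃   
       ┗┃·██··█········███·····                ┃   
        ┃··█··············█····                ┃   
        ┗━━━━━━━━━━━━━━━━━━━━━━━━━━━━━━━━━━━━━━┛   


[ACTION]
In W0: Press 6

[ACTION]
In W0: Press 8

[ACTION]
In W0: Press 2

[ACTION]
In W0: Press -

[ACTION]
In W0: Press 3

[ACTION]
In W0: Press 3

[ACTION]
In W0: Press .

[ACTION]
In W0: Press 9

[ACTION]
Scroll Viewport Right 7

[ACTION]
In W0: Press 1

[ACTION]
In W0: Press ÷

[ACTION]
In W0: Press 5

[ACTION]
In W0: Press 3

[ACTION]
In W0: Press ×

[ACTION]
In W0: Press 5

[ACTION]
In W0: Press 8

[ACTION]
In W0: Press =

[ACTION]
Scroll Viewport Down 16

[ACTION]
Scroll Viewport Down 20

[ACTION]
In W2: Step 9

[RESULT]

       ┃ ┏━━━━━━━━━━━━━━━━━━━━━━━━━━┓              
       ┠─┃ HexEditor                ┃              
       ┃ ┠──────────────────────────┨              
       ┃┏┃00000000  01 32 80 f6 41 c┃━━━━━━━━━━┓   
       ┃┃┃00000010  e4 92 be be be 2┃          ┃   
       ┃┠┃00000020  dc db 9d eb ab e┃──────────┨   
       ┃┃┃00000030  c5 28 d8 cf 52 c┃          ┃   
       ┃┃┃00000040  cd cd 03 3f 6c 0┃          ┃   
       ┃┃┃                          ┃          ┃   
       ┃┃┃                          ┃          ┃   
       ┃┃┃                          ┃          ┃   
       ┃┃┃                          ┃          ┃   
       ┃┃┃                          ┃          ┃   
       ┃┃┃                          ┃          ┃   
       ┃┃┗━━━━━━━━━━━━━━━━━━━━━━━━━━┛          ┃   
       ┃┃·██··█·██·············                ┃   
       ┗┃·····█·██·············                ┃   
        ┃··█████···············                ┃   
        ┗━━━━━━━━━━━━━━━━━━━━━━━━━━━━━━━━━━━━━━┛   


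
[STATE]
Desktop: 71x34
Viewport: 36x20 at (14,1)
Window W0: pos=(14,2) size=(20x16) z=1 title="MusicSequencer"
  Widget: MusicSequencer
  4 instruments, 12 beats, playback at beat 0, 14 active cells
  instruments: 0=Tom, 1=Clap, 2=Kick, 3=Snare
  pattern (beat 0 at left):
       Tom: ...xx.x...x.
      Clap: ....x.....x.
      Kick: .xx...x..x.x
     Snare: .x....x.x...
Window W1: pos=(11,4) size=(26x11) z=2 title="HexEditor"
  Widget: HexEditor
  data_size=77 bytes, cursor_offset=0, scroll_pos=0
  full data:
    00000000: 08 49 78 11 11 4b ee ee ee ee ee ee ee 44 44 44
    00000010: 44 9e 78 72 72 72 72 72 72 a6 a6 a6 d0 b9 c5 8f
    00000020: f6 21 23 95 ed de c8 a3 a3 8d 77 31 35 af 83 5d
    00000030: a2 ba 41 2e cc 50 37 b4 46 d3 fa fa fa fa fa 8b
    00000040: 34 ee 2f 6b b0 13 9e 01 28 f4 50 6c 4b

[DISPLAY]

                                    
┏━━━━━━━━━━━━━━━━━━┓                
┃ MusicSequencer   ┃                
━━━━━━━━━━━━━━━━━━━━━━┓             
exEditor              ┃             
──────────────────────┨             
000000  08 49 78 11 11┃             
000010  44 9e 78 72 72┃             
000020  f6 21 23 95 ed┃             
000030  a2 ba 41 2e cc┃             
000040  34 ee 2f 6b b0┃             
                      ┃             
                      ┃             
━━━━━━━━━━━━━━━━━━━━━━┛             
┃                  ┃                
┃                  ┃                
┗━━━━━━━━━━━━━━━━━━┛                
                                    
                                    
                                    


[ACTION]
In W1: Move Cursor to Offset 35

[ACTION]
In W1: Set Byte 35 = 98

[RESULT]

                                    
┏━━━━━━━━━━━━━━━━━━┓                
┃ MusicSequencer   ┃                
━━━━━━━━━━━━━━━━━━━━━━┓             
exEditor              ┃             
──────────────────────┨             
000000  08 49 78 11 11┃             
000010  44 9e 78 72 72┃             
000020  f6 21 23 98 ed┃             
000030  a2 ba 41 2e cc┃             
000040  34 ee 2f 6b b0┃             
                      ┃             
                      ┃             
━━━━━━━━━━━━━━━━━━━━━━┛             
┃                  ┃                
┃                  ┃                
┗━━━━━━━━━━━━━━━━━━┛                
                                    
                                    
                                    


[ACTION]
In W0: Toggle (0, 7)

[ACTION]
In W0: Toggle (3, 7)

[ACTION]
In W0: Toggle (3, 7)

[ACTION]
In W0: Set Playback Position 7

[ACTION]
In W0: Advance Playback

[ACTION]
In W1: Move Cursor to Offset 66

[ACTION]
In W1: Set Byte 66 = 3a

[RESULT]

                                    
┏━━━━━━━━━━━━━━━━━━┓                
┃ MusicSequencer   ┃                
━━━━━━━━━━━━━━━━━━━━━━┓             
exEditor              ┃             
──────────────────────┨             
000000  08 49 78 11 11┃             
000010  44 9e 78 72 72┃             
000020  f6 21 23 98 ed┃             
000030  a2 ba 41 2e cc┃             
000040  34 ee 3A 6b b0┃             
                      ┃             
                      ┃             
━━━━━━━━━━━━━━━━━━━━━━┛             
┃                  ┃                
┃                  ┃                
┗━━━━━━━━━━━━━━━━━━┛                
                                    
                                    
                                    


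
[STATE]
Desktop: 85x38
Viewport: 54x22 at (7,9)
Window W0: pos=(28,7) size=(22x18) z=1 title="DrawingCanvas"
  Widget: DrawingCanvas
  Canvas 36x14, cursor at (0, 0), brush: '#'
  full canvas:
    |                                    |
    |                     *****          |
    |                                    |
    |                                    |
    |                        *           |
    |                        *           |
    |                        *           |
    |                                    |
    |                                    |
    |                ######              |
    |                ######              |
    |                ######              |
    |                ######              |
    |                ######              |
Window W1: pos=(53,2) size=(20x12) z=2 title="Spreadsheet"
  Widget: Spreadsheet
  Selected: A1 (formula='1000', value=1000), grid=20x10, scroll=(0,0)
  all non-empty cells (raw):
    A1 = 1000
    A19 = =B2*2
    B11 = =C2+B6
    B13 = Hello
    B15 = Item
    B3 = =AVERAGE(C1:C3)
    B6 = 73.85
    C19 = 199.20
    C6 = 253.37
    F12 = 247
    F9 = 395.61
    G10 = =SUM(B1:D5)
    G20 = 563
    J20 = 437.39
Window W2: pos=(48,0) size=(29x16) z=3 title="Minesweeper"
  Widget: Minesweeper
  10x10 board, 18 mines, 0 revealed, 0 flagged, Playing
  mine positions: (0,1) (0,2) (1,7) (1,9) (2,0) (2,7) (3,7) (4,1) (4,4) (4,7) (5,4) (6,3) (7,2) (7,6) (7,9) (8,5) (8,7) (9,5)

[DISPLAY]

                     ┠───────────────────┃■■■■■■■■■■  
                     ┃+                  ┃■■■■■■■■■■  
                     ┃                   ┃■■■■■■■■■■  
                     ┃                   ┃■■■■■■■■■■  
                     ┃                   ┃            
                     ┃                   ┃            
                     ┃                   ┗━━━━━━━━━━━━
                     ┃                    ┃           
                     ┃                    ┃           
                     ┃                    ┃           
                     ┃                ####┃           
                     ┃                ####┃           
                     ┃                ####┃           
                     ┃                ####┃           
                     ┃                ####┃           
                     ┗━━━━━━━━━━━━━━━━━━━━┛           
                                                      
                                                      
                                                      
                                                      
                                                      
                                                      


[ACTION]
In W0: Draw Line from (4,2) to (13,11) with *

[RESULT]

                     ┠───────────────────┃■■■■■■■■■■  
                     ┃+                  ┃■■■■■■■■■■  
                     ┃                   ┃■■■■■■■■■■  
                     ┃                   ┃■■■■■■■■■■  
                     ┃                   ┃            
                     ┃  *                ┃            
                     ┃   *               ┗━━━━━━━━━━━━
                     ┃    *               ┃           
                     ┃     *              ┃           
                     ┃      *             ┃           
                     ┃       *        ####┃           
                     ┃        *       ####┃           
                     ┃         *      ####┃           
                     ┃          *     ####┃           
                     ┃           *    ####┃           
                     ┗━━━━━━━━━━━━━━━━━━━━┛           
                                                      
                                                      
                                                      
                                                      
                                                      
                                                      


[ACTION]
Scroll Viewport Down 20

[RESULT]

                     ┃    *               ┃           
                     ┃     *              ┃           
                     ┃      *             ┃           
                     ┃       *        ####┃           
                     ┃        *       ####┃           
                     ┃         *      ####┃           
                     ┃          *     ####┃           
                     ┃           *    ####┃           
                     ┗━━━━━━━━━━━━━━━━━━━━┛           
                                                      
                                                      
                                                      
                                                      
                                                      
                                                      
                                                      
                                                      
                                                      
                                                      
                                                      
                                                      
                                                      


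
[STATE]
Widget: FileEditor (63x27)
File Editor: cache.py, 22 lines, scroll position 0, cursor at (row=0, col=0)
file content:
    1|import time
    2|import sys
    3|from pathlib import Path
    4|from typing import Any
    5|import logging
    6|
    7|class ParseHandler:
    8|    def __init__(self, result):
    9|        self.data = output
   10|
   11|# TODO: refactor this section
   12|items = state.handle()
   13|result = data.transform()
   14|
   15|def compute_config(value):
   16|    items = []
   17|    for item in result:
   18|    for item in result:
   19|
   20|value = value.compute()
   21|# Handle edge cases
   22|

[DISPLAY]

█mport time                                                   ▲
import sys                                                    █
from pathlib import Path                                      ░
from typing import Any                                        ░
import logging                                                ░
                                                              ░
class ParseHandler:                                           ░
    def __init__(self, result):                               ░
        self.data = output                                    ░
                                                              ░
# TODO: refactor this section                                 ░
items = state.handle()                                        ░
result = data.transform()                                     ░
                                                              ░
def compute_config(value):                                    ░
    items = []                                                ░
    for item in result:                                       ░
    for item in result:                                       ░
                                                              ░
value = value.compute()                                       ░
# Handle edge cases                                           ░
                                                              ░
                                                              ░
                                                              ░
                                                              ░
                                                              ░
                                                              ▼


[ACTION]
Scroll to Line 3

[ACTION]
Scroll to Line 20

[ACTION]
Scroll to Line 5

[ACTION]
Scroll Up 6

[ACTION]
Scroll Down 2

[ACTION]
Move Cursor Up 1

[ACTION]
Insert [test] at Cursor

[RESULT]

test█mport time                                               ▲
import sys                                                    █
from pathlib import Path                                      ░
from typing import Any                                        ░
import logging                                                ░
                                                              ░
class ParseHandler:                                           ░
    def __init__(self, result):                               ░
        self.data = output                                    ░
                                                              ░
# TODO: refactor this section                                 ░
items = state.handle()                                        ░
result = data.transform()                                     ░
                                                              ░
def compute_config(value):                                    ░
    items = []                                                ░
    for item in result:                                       ░
    for item in result:                                       ░
                                                              ░
value = value.compute()                                       ░
# Handle edge cases                                           ░
                                                              ░
                                                              ░
                                                              ░
                                                              ░
                                                              ░
                                                              ▼


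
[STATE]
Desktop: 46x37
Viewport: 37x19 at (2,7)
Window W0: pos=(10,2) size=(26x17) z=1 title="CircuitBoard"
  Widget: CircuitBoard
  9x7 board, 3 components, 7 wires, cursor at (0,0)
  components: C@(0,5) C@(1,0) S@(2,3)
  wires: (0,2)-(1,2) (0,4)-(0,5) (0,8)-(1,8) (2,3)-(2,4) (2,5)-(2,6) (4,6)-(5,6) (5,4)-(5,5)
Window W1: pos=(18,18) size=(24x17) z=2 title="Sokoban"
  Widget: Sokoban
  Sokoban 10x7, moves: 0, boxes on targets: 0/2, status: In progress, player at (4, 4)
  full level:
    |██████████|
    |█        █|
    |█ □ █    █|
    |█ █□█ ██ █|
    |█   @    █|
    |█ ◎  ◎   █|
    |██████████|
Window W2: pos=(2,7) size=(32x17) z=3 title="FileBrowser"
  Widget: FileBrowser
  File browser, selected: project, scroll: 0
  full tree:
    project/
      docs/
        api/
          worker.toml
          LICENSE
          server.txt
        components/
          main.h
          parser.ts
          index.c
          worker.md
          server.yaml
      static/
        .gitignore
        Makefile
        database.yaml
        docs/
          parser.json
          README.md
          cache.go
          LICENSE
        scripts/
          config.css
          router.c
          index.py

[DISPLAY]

┏━━━━━━━━━━━━━━━━━━━━━━━━━━━━━━┓ ┃   
┃ FileBrowser                  ┃ ┃   
┠──────────────────────────────┨ ┃   
┃> [-] project/                ┃ ┃   
┃    [+] docs/                 ┃ ┃   
┃    [+] static/               ┃ ┃   
┃                              ┃ ┃   
┃                              ┃ ┃   
┃                              ┃ ┃   
┃                              ┃ ┃   
┃                              ┃ ┃   
┃                              ┃━━━━━
┃                              ┃     
┃                              ┃─────
┃                              ┃     
┃                              ┃     
┗━━━━━━━━━━━━━━━━━━━━━━━━━━━━━━┛     
                ┃█ █□█ ██ █          
                ┃█   @    █          


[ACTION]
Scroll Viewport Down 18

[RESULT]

┃                              ┃━━━━━
┃                              ┃     
┃                              ┃─────
┃                              ┃     
┃                              ┃     
┗━━━━━━━━━━━━━━━━━━━━━━━━━━━━━━┛     
                ┃█ █□█ ██ █          
                ┃█   @    █          
                ┃█ ◎  ◎   █          
                ┃██████████          
                ┃Moves: 0  0/2       
                ┃                    
                ┃                    
                ┃                    
                ┃                    
                ┃                    
                ┗━━━━━━━━━━━━━━━━━━━━
                                     
                                     


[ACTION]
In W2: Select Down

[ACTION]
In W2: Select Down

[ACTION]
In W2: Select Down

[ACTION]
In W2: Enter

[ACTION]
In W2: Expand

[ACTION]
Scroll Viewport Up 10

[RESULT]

┃ FileBrowser                  ┃ ┃   
┠──────────────────────────────┨ ┃   
┃  [-] project/                ┃ ┃   
┃    [+] docs/                 ┃ ┃   
┃  > [-] static/               ┃ ┃   
┃      .gitignore              ┃ ┃   
┃      Makefile                ┃ ┃   
┃      database.yaml           ┃ ┃   
┃      [+] docs/               ┃ ┃   
┃      [+] scripts/            ┃ ┃   
┃                              ┃━━━━━
┃                              ┃     
┃                              ┃─────
┃                              ┃     
┃                              ┃     
┗━━━━━━━━━━━━━━━━━━━━━━━━━━━━━━┛     
                ┃█ █□█ ██ █          
                ┃█   @    █          
                ┃█ ◎  ◎   █          


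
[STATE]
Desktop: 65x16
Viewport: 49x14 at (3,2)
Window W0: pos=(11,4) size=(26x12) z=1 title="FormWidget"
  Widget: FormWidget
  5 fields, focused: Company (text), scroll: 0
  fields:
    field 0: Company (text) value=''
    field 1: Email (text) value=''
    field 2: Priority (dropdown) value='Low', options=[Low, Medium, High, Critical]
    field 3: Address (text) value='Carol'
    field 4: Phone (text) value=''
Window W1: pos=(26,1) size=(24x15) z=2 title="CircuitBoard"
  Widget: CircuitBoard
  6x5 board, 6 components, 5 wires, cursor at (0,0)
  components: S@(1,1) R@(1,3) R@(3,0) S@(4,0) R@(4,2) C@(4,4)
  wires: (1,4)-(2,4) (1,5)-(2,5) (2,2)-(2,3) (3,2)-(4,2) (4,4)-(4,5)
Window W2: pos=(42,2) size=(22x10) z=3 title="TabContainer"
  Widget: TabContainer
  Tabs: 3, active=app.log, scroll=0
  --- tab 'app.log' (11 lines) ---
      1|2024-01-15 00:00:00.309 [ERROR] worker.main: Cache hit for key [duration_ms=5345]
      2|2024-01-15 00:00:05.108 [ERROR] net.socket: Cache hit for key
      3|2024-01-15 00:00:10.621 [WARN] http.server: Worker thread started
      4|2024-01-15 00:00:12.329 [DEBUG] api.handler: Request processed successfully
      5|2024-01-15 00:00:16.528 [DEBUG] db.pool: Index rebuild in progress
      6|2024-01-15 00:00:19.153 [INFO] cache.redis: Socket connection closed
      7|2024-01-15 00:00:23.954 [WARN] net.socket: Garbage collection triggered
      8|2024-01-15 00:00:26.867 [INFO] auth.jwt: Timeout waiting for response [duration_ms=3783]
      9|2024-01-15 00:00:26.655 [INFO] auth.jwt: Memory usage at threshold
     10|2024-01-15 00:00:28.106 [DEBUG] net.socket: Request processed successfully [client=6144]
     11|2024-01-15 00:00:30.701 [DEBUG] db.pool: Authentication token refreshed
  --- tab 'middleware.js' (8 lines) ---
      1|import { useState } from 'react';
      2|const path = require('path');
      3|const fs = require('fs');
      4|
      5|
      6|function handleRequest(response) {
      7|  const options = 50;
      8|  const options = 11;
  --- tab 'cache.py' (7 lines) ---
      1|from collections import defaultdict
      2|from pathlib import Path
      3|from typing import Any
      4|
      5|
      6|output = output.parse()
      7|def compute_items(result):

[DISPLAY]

                       ┃ CircuitBoard  ┏━━━━━━━━━
                       ┠───────────────┃ TabConta
        ┏━━━━━━━━━━━━━━┃   0 1 2 3 4 5 ┠─────────
        ┃ FormWidget   ┃0  [.]         ┃[app.log]
        ┠──────────────┃               ┃─────────
        ┃> Company:    ┃1       S      ┃2024-01-1
        ┃  Email:      ┃               ┃2024-01-1
        ┃  Priority:   ┃2           · ─┃2024-01-1
        ┃  Address:    ┃               ┃2024-01-1
        ┃  Phone:      ┃3   R       ·  ┗━━━━━━━━━
        ┃              ┃            │         ┃  
        ┃              ┃4   S       R       C ┃  
        ┃              ┃Cursor: (0,0)         ┃  
        ┗━━━━━━━━━━━━━━┗━━━━━━━━━━━━━━━━━━━━━━┛  


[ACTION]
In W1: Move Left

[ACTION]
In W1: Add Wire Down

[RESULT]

                       ┃ CircuitBoard  ┏━━━━━━━━━
                       ┠───────────────┃ TabConta
        ┏━━━━━━━━━━━━━━┃   0 1 2 3 4 5 ┠─────────
        ┃ FormWidget   ┃0  [.]         ┃[app.log]
        ┠──────────────┃    │          ┃─────────
        ┃> Company:    ┃1   ·   S      ┃2024-01-1
        ┃  Email:      ┃               ┃2024-01-1
        ┃  Priority:   ┃2           · ─┃2024-01-1
        ┃  Address:    ┃               ┃2024-01-1
        ┃  Phone:      ┃3   R       ·  ┗━━━━━━━━━
        ┃              ┃            │         ┃  
        ┃              ┃4   S       R       C ┃  
        ┃              ┃Cursor: (0,0)         ┃  
        ┗━━━━━━━━━━━━━━┗━━━━━━━━━━━━━━━━━━━━━━┛  


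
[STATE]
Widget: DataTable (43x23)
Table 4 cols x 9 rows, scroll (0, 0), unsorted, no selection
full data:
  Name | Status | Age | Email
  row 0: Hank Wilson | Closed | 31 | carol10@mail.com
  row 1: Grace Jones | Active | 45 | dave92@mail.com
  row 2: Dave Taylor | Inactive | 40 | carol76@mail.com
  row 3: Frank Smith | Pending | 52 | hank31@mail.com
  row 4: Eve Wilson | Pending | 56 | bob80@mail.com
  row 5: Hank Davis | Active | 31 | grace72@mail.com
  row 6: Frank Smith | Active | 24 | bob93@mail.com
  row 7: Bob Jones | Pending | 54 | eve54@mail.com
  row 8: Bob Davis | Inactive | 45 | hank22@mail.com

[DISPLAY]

Name       │Status  │Age│Email             
───────────┼────────┼───┼────────────────  
Hank Wilson│Closed  │31 │carol10@mail.com  
Grace Jones│Active  │45 │dave92@mail.com   
Dave Taylor│Inactive│40 │carol76@mail.com  
Frank Smith│Pending │52 │hank31@mail.com   
Eve Wilson │Pending │56 │bob80@mail.com    
Hank Davis │Active  │31 │grace72@mail.com  
Frank Smith│Active  │24 │bob93@mail.com    
Bob Jones  │Pending │54 │eve54@mail.com    
Bob Davis  │Inactive│45 │hank22@mail.com   
                                           
                                           
                                           
                                           
                                           
                                           
                                           
                                           
                                           
                                           
                                           
                                           


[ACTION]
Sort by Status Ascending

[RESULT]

Name       │Status ▲│Age│Email             
───────────┼────────┼───┼────────────────  
Grace Jones│Active  │45 │dave92@mail.com   
Hank Davis │Active  │31 │grace72@mail.com  
Frank Smith│Active  │24 │bob93@mail.com    
Hank Wilson│Closed  │31 │carol10@mail.com  
Dave Taylor│Inactive│40 │carol76@mail.com  
Bob Davis  │Inactive│45 │hank22@mail.com   
Frank Smith│Pending │52 │hank31@mail.com   
Eve Wilson │Pending │56 │bob80@mail.com    
Bob Jones  │Pending │54 │eve54@mail.com    
                                           
                                           
                                           
                                           
                                           
                                           
                                           
                                           
                                           
                                           
                                           
                                           


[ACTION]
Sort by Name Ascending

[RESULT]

Name      ▲│Status  │Age│Email             
───────────┼────────┼───┼────────────────  
Bob Davis  │Inactive│45 │hank22@mail.com   
Bob Jones  │Pending │54 │eve54@mail.com    
Dave Taylor│Inactive│40 │carol76@mail.com  
Eve Wilson │Pending │56 │bob80@mail.com    
Frank Smith│Active  │24 │bob93@mail.com    
Frank Smith│Pending │52 │hank31@mail.com   
Grace Jones│Active  │45 │dave92@mail.com   
Hank Davis │Active  │31 │grace72@mail.com  
Hank Wilson│Closed  │31 │carol10@mail.com  
                                           
                                           
                                           
                                           
                                           
                                           
                                           
                                           
                                           
                                           
                                           
                                           


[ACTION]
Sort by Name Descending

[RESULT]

Name      ▼│Status  │Age│Email             
───────────┼────────┼───┼────────────────  
Hank Wilson│Closed  │31 │carol10@mail.com  
Hank Davis │Active  │31 │grace72@mail.com  
Grace Jones│Active  │45 │dave92@mail.com   
Frank Smith│Active  │24 │bob93@mail.com    
Frank Smith│Pending │52 │hank31@mail.com   
Eve Wilson │Pending │56 │bob80@mail.com    
Dave Taylor│Inactive│40 │carol76@mail.com  
Bob Jones  │Pending │54 │eve54@mail.com    
Bob Davis  │Inactive│45 │hank22@mail.com   
                                           
                                           
                                           
                                           
                                           
                                           
                                           
                                           
                                           
                                           
                                           
                                           


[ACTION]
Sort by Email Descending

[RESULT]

Name       │Status  │Age│Email          ▼  
───────────┼────────┼───┼────────────────  
Frank Smith│Pending │52 │hank31@mail.com   
Bob Davis  │Inactive│45 │hank22@mail.com   
Hank Davis │Active  │31 │grace72@mail.com  
Bob Jones  │Pending │54 │eve54@mail.com    
Grace Jones│Active  │45 │dave92@mail.com   
Dave Taylor│Inactive│40 │carol76@mail.com  
Hank Wilson│Closed  │31 │carol10@mail.com  
Frank Smith│Active  │24 │bob93@mail.com    
Eve Wilson │Pending │56 │bob80@mail.com    
                                           
                                           
                                           
                                           
                                           
                                           
                                           
                                           
                                           
                                           
                                           
                                           
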